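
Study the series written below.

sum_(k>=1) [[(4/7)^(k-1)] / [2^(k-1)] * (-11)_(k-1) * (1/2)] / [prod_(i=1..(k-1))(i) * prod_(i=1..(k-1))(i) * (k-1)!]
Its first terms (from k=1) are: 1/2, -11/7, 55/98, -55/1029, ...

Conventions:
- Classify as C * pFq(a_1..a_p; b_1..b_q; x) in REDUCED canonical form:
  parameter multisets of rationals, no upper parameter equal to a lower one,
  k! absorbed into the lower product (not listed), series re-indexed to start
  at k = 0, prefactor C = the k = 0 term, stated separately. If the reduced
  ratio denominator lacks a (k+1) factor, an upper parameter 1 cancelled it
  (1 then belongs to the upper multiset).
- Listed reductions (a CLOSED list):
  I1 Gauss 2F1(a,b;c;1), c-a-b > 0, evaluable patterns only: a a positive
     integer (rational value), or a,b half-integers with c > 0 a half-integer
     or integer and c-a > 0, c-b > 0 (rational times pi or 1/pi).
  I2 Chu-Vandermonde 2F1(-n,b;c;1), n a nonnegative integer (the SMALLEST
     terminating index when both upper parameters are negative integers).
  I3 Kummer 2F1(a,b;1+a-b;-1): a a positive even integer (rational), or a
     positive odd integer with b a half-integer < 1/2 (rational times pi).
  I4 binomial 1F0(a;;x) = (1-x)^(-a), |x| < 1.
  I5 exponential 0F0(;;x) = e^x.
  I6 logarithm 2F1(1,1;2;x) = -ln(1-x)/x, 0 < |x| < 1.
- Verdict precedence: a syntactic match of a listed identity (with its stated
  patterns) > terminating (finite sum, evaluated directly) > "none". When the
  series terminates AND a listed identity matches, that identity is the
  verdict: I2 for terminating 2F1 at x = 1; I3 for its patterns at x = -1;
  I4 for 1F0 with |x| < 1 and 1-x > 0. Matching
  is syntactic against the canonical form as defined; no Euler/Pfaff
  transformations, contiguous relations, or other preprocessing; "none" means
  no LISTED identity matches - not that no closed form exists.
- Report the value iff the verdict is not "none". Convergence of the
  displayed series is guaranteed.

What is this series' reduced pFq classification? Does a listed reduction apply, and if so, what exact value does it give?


With C = 1/2: the canonical form is 1F2(-11; 1, 1; 2/7). Verdict: terminating. (-11)_k vanishes past k = 11, leaving a 12-term sum, computed directly. Sum: -86421668640144819239/153836688941839134000.

First insight: t_0 = 1/2 here, and the lower running product (prefactor 1/2) is a rising factorial.
Consecutive-term ratio: r(k) = (2/7) * (k-11) / [(k+1) (k+1) (k+1)] - poly over poly, x = (2/7) from leading terms; C = 1/2 at k = 0.


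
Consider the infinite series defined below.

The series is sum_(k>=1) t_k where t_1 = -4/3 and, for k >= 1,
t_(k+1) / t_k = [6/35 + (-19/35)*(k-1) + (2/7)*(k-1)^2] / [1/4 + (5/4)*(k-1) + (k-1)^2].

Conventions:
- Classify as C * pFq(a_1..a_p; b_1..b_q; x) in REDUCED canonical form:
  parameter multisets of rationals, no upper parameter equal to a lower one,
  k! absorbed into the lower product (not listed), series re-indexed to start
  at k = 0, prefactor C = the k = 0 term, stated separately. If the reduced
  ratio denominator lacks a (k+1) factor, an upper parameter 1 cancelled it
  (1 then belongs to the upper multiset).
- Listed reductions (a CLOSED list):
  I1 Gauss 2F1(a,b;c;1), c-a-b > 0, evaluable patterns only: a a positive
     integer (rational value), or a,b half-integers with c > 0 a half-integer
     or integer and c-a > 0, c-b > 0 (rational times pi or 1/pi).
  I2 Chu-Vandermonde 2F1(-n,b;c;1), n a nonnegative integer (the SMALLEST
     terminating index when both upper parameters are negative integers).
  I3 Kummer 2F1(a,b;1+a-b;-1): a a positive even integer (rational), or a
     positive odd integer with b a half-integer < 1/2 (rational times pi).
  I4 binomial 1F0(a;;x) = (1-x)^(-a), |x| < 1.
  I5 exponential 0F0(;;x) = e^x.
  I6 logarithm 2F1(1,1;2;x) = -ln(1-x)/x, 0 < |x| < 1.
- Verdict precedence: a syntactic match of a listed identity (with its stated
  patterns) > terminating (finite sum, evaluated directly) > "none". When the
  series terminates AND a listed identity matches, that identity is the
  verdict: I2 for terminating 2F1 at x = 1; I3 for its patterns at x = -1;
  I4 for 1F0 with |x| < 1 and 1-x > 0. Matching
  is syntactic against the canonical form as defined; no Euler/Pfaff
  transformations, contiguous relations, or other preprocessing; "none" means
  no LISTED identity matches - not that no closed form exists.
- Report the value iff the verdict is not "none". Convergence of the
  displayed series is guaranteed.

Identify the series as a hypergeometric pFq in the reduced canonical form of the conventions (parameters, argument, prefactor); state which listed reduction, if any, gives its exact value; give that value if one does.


Prefactor -4/3, argument 2/7: 2F1 with upper {-3/2, -2/5} over lower {1/4}. Verdict: none. No listed pattern accepts 2F1(-3/2, -2/5; 1/4; 2/7).

Key observation: with t_0 = -4/3, roots of the ratio polynomials (C = -4/3, x = 2/7) are the negated parameters.
Consecutive-term ratio: r(k) = (2/7) * (k-3/2) (k-2/5) / [(k+1/4) (k+1)] - rational in k. x = (2/7); t_0 = -4/3; negate the roots.


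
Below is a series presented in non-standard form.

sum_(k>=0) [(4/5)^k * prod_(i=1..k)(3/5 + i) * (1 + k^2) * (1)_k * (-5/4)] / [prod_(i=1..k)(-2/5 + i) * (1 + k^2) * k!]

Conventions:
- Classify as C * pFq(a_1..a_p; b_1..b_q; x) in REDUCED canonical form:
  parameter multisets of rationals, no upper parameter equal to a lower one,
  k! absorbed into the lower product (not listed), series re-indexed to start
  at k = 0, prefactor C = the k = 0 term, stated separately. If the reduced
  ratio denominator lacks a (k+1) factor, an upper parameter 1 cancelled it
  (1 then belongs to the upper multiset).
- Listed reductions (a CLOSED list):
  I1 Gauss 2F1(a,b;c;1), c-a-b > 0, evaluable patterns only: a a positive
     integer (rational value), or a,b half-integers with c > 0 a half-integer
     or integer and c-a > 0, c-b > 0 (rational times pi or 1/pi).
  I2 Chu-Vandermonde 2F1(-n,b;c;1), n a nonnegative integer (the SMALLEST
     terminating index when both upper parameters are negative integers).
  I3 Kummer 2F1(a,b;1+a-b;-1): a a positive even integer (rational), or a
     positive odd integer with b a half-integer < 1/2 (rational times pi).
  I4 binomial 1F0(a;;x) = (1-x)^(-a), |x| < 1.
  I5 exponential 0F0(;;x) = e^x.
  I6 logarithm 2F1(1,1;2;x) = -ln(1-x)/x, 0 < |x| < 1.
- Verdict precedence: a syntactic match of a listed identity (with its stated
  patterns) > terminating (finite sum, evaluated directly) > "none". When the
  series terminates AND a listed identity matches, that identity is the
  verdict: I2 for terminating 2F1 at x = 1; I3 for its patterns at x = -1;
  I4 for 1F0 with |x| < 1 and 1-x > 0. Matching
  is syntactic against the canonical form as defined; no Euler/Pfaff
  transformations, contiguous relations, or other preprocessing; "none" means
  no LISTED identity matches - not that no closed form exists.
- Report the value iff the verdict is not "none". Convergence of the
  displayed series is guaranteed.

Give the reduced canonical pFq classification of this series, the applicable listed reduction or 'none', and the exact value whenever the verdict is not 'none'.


x = 4/5 here; the reduced form reads 2F1, upper {1, 8/5}, lower {3/5}, C = -5/4. Verdict: none here - no I1-I6 shape fits x = 4/5 with lower {3/5}.

Key step: t_0 = -5/4 here, and the factor k^2 + 1 cancels (top and bottom), leaving C = -5/4.
Adjacent-term ratio: r(k) = (4/5) * (k+1) (k+8/5) / [(k+3/5) (k+1)] - poly over poly, x = (4/5) from leading terms; C = -5/4 at k = 0.


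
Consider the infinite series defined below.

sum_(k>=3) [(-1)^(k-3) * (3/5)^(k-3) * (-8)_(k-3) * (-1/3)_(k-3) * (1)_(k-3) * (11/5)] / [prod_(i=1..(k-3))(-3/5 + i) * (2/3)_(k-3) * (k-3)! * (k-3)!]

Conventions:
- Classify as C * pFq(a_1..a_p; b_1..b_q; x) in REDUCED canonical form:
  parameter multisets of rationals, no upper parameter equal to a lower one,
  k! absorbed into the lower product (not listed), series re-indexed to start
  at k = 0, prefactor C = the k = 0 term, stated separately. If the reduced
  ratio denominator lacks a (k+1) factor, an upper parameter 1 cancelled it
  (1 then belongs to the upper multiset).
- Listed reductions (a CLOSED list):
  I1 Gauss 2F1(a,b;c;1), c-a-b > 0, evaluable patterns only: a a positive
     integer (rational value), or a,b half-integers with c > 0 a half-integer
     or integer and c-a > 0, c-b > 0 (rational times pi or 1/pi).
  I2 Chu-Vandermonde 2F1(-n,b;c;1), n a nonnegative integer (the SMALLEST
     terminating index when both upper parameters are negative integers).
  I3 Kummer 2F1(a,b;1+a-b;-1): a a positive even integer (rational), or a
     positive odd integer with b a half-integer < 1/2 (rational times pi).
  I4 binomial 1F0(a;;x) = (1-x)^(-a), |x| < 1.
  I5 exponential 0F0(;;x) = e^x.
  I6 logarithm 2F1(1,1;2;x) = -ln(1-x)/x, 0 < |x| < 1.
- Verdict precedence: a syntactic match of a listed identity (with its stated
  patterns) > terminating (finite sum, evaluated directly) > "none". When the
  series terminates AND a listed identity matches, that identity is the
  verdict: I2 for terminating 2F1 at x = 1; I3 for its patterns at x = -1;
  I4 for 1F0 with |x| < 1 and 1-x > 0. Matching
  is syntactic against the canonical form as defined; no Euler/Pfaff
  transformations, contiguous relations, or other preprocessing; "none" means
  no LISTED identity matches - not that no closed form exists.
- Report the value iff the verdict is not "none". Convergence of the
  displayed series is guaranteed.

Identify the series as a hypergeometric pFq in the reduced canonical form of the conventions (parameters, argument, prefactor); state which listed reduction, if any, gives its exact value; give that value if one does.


Classification (C = 11/5): 2F2 with upper {-8, -1/3}, lower {2/5, 2/3}, argument x = -3/5. Verdict: terminating - no listed pattern fits, but -8 in the upper list cuts the series at k = 8; direct evaluation. Value: -480997806791/22036134400.

Key step: x = (-3/5) and the (-1)^k factor (prefactor 11/5) folds into the argument's sign.
Step ratio: r(k) = (-3/5) * (k-8) (k-1/3) / [(k+2/5) (k+2/3) (k+1)] ; factor over Q: parameters, x = (-3/5), and C = 11/5.


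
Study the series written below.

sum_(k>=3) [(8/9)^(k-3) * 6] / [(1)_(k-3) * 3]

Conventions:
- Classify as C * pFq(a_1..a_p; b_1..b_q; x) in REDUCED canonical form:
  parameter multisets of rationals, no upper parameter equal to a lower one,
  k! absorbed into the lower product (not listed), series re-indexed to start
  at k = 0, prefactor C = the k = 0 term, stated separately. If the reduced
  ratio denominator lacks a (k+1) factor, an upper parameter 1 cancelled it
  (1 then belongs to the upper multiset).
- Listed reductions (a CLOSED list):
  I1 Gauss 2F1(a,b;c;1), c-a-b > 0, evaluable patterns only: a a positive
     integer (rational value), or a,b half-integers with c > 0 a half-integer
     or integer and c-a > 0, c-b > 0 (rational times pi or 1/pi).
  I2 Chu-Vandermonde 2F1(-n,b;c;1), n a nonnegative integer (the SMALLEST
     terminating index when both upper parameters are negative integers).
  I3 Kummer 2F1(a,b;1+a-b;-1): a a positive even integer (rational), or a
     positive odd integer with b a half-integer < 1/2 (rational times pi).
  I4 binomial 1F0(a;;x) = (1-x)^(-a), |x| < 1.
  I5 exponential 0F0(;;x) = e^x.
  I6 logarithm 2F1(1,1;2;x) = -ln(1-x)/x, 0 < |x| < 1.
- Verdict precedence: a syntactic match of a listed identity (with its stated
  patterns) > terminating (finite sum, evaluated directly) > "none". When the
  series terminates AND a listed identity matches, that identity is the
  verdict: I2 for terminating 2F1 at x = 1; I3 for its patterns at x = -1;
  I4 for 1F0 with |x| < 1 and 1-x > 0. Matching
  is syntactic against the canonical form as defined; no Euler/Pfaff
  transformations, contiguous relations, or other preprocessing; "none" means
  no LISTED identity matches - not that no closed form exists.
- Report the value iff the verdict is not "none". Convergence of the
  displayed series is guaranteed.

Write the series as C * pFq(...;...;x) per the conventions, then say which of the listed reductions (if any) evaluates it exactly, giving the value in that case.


With C = 2: the canonical form is 0F0(-; -; 8/9). Verdict: the I5 exponential reduction applies (the 0F0 exponential series at x = 8/9). Hence: 2 * e^(8/9).

The tell: x = (8/9) and (1)_k (prefactor 2) is k! itself.
Term ratio: r(k) = (8/9) * 1 / [(k+1)] ; factor over Q: parameters, x = (8/9), and C = 2.


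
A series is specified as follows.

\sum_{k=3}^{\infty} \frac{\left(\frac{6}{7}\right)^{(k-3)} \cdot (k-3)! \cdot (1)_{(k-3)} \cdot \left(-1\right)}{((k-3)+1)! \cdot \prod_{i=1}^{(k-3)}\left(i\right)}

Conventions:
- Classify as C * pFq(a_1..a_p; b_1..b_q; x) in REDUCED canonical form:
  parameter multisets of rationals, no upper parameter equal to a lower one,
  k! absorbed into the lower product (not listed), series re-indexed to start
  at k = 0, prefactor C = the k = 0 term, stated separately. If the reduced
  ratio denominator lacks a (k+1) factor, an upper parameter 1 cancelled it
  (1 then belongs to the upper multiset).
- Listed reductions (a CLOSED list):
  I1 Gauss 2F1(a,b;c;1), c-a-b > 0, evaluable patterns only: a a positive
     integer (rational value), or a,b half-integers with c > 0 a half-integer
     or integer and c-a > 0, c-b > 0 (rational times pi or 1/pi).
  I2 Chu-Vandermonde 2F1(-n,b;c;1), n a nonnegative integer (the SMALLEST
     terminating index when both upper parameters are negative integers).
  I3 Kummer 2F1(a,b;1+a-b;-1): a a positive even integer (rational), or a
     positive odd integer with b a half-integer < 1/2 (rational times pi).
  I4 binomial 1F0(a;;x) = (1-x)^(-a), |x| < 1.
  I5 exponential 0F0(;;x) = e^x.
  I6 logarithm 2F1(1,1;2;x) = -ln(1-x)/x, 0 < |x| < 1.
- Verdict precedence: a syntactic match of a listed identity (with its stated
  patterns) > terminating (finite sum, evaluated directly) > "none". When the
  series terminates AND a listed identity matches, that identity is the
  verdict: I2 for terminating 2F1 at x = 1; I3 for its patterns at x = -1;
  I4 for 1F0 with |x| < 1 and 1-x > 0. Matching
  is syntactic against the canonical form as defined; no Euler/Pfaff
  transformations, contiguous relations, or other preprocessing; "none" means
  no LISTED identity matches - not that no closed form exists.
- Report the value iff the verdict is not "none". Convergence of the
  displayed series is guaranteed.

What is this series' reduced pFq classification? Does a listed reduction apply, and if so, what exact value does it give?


Canonical form: C = -1 times 2F1 with upper {1, 1}, lower {2}, x = \frac{6}{7}. Verdict: logarithm (I6) fires (the logarithm: parameters (1,1;2), x = \frac{6}{7}). Hence: \frac{7}{6} \cdot \ln\left(\frac{1}{7}\right).

Key observation: t_0 = -1 here, and the denominator's factorial ratio (prefactor -1) is a lower Pochhammer.
Ratio: r(k) = \frac{6}{7} * (k+1) (k+1) / [(k+2) (k+1)] - rational in k. x = \frac{6}{7}; t_0 = -1; negate the roots.


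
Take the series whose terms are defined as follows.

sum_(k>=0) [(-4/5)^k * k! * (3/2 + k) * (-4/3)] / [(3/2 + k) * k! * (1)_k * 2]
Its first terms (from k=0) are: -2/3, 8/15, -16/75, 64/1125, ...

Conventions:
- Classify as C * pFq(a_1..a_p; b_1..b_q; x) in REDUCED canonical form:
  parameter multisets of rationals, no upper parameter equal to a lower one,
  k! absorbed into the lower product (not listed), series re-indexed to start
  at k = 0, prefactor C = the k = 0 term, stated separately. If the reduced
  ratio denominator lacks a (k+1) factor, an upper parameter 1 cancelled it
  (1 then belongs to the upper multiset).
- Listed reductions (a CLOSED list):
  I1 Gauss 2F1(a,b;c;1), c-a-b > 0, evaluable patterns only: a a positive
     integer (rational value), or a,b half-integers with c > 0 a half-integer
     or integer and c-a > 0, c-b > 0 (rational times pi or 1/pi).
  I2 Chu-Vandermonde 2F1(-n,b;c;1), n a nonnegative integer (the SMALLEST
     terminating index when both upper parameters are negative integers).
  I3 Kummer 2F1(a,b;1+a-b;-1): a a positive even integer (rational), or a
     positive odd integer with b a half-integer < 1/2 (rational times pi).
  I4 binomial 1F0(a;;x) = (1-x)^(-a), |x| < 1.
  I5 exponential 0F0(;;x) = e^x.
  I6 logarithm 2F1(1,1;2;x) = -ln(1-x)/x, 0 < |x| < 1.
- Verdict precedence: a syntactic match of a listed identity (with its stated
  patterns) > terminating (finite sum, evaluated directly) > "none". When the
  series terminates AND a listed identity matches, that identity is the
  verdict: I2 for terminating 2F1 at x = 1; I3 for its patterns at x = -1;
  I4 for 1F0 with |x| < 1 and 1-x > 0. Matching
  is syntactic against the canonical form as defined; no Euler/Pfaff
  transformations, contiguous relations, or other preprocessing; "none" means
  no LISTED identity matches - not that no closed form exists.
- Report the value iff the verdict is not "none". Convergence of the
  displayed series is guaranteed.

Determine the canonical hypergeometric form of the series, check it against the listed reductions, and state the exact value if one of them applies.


Prefactor -2/3, argument -4/5: 0F0 with upper {-} over lower {-}. Verdict at x = -4/5: the I5 exponential reduction matches (the 0F0 exponential series at x = -4/5). Exact value: (-2/3) * e^(-4/5).

First insight: with t_0 = -2/3, the factorial ratio (C = -2/3, x = -4/5) (k+a-1)!/(a-1)! is a rising factorial (a)_k.
Step ratio: r(k) = (-4/5) * 1 / [(k+1)] - rational in k. x = (-4/5); t_0 = -2/3; negate the roots.


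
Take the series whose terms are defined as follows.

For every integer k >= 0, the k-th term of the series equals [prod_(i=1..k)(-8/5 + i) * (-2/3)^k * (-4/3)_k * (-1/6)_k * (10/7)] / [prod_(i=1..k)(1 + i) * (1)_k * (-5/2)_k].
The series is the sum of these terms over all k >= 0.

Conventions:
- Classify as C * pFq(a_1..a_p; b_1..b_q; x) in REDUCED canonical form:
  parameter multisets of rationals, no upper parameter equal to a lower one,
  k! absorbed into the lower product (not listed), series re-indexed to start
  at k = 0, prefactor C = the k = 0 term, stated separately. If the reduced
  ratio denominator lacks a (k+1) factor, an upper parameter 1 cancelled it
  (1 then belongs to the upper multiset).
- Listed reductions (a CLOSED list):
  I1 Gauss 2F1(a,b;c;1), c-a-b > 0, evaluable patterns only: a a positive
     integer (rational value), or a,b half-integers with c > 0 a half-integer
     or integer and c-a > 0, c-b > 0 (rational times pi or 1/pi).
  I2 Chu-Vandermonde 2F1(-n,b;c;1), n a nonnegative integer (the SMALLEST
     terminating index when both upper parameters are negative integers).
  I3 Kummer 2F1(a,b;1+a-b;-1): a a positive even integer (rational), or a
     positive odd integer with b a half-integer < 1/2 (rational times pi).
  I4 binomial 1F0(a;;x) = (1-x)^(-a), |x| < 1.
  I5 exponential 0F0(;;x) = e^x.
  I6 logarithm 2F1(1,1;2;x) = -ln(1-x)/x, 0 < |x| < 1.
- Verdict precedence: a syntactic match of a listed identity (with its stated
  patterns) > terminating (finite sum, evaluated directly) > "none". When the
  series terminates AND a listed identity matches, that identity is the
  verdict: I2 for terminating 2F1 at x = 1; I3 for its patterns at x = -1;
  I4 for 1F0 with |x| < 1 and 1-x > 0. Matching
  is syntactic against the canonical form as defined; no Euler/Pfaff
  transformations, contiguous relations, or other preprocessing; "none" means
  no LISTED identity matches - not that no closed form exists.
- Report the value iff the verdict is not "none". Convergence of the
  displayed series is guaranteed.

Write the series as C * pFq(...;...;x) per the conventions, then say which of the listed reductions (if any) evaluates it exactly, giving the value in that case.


At argument -2/3: a 3F2 with upper {-4/3, -3/5, -1/6}, lower {-5/2, 2}, scaled by C = 10/7. Verdict: none here - no I1-I6 shape fits x = -2/3 with lower {-5/2, 2}.

The tell: t_0 being 10/7, (1)_k (prefactor 10/7) is k! itself.
Adjacent-term ratio: r(k) = (-2/3) * (k-4/3) (k-3/5) (k-1/6) / [(k-5/2) (k+2) (k+1)] ; factor over Q: parameters, x = (-2/3), and C = 10/7.


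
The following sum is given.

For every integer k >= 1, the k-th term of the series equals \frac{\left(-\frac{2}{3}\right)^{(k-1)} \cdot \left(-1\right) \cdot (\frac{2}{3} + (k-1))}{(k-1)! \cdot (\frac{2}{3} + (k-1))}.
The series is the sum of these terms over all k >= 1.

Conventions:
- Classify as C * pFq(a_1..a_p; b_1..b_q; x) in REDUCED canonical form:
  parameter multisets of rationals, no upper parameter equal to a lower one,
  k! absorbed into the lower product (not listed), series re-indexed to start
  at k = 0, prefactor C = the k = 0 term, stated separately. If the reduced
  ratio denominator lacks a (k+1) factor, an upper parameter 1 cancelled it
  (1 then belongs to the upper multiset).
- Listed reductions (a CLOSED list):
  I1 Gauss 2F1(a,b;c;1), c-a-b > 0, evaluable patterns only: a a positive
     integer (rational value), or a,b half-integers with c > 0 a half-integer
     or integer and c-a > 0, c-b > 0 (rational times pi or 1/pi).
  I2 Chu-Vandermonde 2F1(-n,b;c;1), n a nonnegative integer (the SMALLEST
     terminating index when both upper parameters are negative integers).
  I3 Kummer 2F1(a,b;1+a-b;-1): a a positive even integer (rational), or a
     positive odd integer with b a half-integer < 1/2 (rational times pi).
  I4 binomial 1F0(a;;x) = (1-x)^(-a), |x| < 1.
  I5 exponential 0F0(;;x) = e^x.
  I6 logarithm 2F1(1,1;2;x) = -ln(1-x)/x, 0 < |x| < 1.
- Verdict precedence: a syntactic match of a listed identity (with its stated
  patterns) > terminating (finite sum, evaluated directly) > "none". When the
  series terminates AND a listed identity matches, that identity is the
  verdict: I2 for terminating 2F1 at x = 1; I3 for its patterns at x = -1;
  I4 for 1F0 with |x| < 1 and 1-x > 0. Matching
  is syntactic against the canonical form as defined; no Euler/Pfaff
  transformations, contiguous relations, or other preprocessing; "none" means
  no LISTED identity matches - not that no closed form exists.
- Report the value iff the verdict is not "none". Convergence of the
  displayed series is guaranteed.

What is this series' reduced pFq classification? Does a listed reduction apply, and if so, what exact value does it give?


This is -1 * 0F0(-; -; -\frac{2}{3}) in reduced canonical form. Verdict (x = -\frac{2}{3}): exponential (I5) applies (the 0F0 exponential series at x = -\frac{2}{3}). Sum: \left(-1\right) \cdot e^{-\frac{2}{3}}.

The tell: from the first term -1: k + 2/3 divides numerator and denominator alike; C = -1, x = -2/3 after cancelling.
Step ratio: r(k) = -\frac{2}{3} * 1 / [(k+1)] - rational in k. x = -\frac{2}{3}; t_0 = -1; negate the roots.


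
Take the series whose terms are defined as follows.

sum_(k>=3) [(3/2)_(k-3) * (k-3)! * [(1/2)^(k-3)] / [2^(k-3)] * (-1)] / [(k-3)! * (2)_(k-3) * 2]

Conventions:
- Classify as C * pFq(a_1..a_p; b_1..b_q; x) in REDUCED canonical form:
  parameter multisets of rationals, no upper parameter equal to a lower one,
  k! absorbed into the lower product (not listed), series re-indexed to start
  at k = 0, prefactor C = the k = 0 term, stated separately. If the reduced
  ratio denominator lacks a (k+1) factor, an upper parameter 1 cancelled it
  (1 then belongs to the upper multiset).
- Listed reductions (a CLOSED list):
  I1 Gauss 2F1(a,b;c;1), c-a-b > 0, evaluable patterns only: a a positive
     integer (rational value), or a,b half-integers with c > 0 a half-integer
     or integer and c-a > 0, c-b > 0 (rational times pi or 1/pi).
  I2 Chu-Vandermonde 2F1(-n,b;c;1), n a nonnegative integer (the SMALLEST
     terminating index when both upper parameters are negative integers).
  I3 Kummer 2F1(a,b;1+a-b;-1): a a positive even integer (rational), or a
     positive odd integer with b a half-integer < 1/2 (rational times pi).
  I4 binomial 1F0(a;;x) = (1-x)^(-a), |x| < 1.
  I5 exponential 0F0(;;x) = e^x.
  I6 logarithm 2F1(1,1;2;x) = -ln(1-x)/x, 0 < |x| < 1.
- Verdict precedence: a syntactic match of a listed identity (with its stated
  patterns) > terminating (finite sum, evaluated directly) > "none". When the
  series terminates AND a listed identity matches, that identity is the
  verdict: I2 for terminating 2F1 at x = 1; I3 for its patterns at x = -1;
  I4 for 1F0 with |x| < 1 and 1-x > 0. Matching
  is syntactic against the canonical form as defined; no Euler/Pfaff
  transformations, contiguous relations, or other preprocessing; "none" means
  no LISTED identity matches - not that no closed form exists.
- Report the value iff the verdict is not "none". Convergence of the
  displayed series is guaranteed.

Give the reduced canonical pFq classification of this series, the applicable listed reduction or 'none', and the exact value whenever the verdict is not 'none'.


Canonical form: C = -1/2 times 2F1 with upper {1, 3/2}, lower {2}, x = 1/4. Verdict: none - at argument 1/4 the multisets {1, 3/2} ; {2} match no listed identity.

The tell: t_0 = -1/2 here, and the two k-th powers (C = -1/2) combine into one argument.
Term ratio: r(k) = (1/4) * (k+1) (k+3/2) / [(k+2) (k+1)] - rational in k. x = (1/4); t_0 = -1/2; negate the roots.


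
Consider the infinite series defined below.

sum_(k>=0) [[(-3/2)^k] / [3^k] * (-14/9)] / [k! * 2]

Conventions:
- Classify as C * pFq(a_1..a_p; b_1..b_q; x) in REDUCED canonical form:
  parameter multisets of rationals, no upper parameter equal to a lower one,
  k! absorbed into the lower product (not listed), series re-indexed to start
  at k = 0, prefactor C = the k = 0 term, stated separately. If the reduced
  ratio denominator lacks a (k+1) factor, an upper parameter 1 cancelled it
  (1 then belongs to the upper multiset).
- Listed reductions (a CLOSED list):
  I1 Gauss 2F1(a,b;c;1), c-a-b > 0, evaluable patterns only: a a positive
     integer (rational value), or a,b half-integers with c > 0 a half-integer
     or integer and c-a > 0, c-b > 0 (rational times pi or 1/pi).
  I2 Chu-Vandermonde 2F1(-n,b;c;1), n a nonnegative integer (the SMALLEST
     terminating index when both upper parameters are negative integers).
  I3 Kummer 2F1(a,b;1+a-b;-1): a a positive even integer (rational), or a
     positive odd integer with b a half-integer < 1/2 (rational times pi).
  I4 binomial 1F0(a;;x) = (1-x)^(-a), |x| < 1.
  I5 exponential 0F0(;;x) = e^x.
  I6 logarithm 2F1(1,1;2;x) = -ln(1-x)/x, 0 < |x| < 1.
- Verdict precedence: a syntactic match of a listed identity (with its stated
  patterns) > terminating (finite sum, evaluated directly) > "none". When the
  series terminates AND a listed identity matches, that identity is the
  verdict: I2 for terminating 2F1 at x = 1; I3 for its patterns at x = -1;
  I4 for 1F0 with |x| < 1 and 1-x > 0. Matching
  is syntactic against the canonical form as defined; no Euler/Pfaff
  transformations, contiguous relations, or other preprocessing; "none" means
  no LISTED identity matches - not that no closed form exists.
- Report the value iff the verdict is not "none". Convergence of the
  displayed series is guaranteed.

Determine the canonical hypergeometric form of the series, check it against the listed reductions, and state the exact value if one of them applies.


The series (x = -1/2) is 0F0: upper {-}, lower {-}, prefactor -7/9. Verdict (x = -1/2): the I5 exponential reduction applies (the 0F0 exponential series at x = -1/2). Sum: (-7/9) * e^(-1/2).

Key step: t_0 = -7/9 here, and the two k-th powers (prefactor -7/9) combine into one argument.
Adjacent-term ratio: r(k) = (-1/2) * 1 / [(k+1)] - rational; roots negated = parameters, x = (-1/2), C = -7/9.


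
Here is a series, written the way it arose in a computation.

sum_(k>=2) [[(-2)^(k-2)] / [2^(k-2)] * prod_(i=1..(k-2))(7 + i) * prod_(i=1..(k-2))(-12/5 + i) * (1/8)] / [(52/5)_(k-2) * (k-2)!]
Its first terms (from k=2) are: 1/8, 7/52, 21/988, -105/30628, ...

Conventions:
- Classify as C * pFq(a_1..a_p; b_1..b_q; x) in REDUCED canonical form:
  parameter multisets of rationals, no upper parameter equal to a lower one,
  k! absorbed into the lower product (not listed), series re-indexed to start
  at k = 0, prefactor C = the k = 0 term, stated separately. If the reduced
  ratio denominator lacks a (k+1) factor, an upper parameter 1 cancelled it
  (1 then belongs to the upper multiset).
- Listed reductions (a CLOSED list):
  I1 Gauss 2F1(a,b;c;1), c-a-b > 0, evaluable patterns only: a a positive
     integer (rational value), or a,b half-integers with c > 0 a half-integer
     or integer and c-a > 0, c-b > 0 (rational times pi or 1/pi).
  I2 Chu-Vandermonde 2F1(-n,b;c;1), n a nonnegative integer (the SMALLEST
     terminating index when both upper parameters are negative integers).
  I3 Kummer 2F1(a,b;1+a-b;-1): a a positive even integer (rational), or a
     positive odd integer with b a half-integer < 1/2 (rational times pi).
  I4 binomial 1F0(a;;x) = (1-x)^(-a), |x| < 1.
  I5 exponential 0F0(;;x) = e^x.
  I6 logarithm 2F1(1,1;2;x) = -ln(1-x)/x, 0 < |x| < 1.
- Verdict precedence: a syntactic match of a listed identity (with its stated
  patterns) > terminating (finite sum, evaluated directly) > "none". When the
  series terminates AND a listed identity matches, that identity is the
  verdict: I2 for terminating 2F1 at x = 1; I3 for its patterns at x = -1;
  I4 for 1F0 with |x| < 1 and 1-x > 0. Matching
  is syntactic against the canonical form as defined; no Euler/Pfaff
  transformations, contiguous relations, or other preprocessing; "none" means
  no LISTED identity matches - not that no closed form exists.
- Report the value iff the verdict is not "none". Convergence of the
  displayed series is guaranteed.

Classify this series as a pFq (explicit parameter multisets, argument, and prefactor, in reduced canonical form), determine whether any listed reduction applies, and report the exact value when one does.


With C = 1/8: the canonical form is 2F1(-7/5, 8; 52/5; -1). Verdict at x = -1: Kummer's theorem (I3) matches (x = -1; c = 52/5 equals 1+a-b for upper {-7/5, 8}: listed pattern). Exact value: 1739/6250.

Key step: x = (-1) and the two k-th powers (C = 1/8, x = -1) combine into one argument.
Step ratio: r(k) = (-1) * (k-7/5) (k+8) / [(k+52/5) (k+1)] - rational in k, leading ratio (-1); with t_0 = 1/8, classification follows.


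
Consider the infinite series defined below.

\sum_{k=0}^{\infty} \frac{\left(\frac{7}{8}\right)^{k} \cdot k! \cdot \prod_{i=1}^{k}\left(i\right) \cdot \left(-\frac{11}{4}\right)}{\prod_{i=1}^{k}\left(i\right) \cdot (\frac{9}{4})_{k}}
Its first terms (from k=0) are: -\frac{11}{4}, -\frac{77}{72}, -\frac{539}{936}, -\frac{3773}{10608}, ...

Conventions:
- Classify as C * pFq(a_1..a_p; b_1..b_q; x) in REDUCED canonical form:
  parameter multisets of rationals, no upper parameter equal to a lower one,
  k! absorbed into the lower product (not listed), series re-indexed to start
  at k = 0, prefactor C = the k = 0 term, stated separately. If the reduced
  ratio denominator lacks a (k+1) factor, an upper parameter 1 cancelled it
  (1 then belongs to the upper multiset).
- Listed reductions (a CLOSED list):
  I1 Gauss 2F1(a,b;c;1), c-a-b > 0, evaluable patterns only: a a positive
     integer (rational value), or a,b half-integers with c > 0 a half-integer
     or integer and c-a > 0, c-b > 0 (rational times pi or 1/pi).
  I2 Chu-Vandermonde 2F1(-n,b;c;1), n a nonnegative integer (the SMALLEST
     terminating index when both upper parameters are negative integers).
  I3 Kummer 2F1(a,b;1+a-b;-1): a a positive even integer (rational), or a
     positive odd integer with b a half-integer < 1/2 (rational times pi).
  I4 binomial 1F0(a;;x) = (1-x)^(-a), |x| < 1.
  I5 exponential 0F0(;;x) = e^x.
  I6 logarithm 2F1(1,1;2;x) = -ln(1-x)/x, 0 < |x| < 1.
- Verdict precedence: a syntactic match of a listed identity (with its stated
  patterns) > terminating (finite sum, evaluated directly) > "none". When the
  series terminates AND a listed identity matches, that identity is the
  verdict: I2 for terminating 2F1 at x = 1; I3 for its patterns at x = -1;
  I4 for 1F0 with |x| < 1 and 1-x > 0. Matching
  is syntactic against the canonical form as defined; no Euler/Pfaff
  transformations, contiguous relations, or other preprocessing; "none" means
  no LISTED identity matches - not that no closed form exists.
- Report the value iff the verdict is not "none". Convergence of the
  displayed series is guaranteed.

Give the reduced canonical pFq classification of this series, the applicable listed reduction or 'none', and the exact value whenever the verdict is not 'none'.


Key step: from the first term -\frac{11}{4}: the factorial ratio (C = -11/4) (k+a-1)!/(a-1)! is a rising factorial (a)_k.
Consecutive-term ratio: r(k) = \frac{7}{8} * (k+1) (k+1) / [(k+\frac{9}{4}) (k+1)] - rational in k. x = \frac{7}{8}; t_0 = -\frac{11}{4}; negate the roots.

Reduced: x = \frac{7}{8}, 2F1, upper = {1, 1}, lower = {\frac{9}{4}}, C = -\frac{11}{4}. Verdict: none. No listed pattern accepts 2F1(1, 1; \frac{9}{4}; \frac{7}{8}).


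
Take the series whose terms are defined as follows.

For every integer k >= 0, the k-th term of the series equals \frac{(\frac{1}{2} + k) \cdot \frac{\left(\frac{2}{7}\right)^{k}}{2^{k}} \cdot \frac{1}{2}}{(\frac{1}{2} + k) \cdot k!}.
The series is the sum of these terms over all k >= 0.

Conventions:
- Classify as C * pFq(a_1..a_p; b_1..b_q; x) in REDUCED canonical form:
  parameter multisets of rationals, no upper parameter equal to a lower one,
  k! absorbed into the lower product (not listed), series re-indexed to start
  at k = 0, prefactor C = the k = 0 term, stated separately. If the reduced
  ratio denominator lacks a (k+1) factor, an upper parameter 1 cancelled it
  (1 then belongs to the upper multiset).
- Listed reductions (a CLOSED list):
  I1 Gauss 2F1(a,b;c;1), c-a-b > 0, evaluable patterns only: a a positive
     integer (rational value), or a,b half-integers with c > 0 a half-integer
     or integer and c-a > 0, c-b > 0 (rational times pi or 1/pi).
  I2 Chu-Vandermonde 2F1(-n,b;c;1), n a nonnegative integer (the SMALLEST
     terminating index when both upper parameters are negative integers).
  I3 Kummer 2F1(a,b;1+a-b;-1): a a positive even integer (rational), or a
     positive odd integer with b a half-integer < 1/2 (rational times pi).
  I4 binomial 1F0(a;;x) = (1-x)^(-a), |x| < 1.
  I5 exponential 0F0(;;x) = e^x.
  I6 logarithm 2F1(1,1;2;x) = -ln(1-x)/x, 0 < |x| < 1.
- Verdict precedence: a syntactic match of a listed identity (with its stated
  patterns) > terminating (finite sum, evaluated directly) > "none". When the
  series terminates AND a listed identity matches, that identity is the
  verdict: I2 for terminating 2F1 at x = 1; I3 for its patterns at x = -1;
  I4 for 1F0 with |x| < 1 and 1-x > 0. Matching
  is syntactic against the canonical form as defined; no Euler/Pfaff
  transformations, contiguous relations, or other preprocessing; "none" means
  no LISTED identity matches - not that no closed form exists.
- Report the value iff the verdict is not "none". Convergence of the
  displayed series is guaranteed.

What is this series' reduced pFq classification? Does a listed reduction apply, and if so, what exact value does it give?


At argument \frac{1}{7}: a 0F0 with upper {-}, lower {-}, scaled by C = \frac{1}{2}. Verdict: this is exponential (I5) (the 0F0 exponential series at x = \frac{1}{7}). Hence: \frac{1}{2} \cdot e^{\frac{1}{7}}.

First insight: x = \frac{1}{7} and the two k-th powers (C = 1/2, x = 1/7) combine into one argument.
Ratio: r(k) = \frac{1}{7} * 1 / [(k+1)] - poly over poly, x = \frac{1}{7} from leading terms; C = \frac{1}{2} at k = 0.


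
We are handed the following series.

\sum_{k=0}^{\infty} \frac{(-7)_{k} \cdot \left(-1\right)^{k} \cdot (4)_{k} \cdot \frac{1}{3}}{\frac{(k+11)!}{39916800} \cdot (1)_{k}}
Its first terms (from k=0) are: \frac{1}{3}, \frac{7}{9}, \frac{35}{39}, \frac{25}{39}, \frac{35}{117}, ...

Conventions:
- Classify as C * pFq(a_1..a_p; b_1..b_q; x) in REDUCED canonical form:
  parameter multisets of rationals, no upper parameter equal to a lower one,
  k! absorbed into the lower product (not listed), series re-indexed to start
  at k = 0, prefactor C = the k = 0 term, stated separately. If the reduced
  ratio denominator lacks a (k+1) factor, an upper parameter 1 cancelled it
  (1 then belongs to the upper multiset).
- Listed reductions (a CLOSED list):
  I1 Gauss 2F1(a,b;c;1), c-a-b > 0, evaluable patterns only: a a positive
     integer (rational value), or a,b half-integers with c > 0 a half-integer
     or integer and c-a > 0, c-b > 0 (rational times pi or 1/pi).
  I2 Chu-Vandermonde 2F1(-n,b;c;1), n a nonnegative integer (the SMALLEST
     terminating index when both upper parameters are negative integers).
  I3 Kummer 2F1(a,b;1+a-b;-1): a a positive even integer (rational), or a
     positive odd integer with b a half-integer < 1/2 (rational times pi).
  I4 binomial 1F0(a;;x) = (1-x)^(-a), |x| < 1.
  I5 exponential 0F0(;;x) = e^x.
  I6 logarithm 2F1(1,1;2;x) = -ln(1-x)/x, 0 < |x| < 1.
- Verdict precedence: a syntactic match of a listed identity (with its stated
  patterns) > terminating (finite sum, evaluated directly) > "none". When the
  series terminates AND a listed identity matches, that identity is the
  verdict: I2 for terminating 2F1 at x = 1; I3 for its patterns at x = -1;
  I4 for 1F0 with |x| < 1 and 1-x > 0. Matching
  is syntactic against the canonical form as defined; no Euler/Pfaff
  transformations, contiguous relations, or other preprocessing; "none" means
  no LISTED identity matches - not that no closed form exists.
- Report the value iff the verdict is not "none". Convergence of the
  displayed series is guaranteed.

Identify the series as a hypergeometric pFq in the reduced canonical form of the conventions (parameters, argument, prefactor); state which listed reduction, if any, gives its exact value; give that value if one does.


x = -1 here; the reduced form reads 2F1, upper {-7, 4}, lower {12}, C = \frac{1}{3}. Verdict (x = -1): Kummer (I3) applies (x = -1; c = 12 equals 1+a-b for upper {-7, 4}: listed pattern). Exact value: \frac{55}{18}.

First insight: x = -1 and the denominator's factorial ratio (C = 1/3) is a lower Pochhammer.
Adjacent-term ratio: r(k) = -1 * (k-7) (k+4) / [(k+12) (k+1)] ; factor over Q: parameters, x = -1, and C = \frac{1}{3}.


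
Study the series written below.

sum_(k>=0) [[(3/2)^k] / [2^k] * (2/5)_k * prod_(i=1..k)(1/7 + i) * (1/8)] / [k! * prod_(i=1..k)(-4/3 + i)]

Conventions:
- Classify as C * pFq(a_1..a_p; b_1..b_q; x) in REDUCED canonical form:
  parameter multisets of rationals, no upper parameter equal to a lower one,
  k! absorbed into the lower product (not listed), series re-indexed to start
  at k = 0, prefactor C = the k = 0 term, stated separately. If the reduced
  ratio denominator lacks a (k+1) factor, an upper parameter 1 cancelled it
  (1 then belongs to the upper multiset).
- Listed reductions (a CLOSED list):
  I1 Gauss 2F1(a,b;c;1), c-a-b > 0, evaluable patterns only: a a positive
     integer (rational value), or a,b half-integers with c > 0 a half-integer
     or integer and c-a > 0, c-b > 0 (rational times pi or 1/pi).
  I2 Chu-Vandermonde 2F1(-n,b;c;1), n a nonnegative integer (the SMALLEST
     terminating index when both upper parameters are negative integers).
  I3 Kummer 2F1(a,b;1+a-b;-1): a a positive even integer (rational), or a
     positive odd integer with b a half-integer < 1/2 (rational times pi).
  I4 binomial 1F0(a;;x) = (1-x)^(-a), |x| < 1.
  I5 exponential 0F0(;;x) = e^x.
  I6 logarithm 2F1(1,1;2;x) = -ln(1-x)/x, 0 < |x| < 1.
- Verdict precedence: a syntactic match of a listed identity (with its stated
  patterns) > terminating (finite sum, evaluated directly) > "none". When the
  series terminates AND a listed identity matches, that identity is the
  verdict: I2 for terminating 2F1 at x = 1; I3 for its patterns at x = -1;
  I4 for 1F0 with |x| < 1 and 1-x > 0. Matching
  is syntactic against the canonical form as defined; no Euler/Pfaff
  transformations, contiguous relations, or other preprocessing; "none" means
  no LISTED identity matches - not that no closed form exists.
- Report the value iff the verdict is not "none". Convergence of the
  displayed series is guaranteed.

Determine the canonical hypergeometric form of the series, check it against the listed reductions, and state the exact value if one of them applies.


Canonical form: C = 1/8 times 2F1 with upper {2/5, 8/7}, lower {-1/3}, x = 3/4. Verdict: none - this 2F1 at x = 3/4 matches no listed pattern, and upper {2/5, 8/7} holds no stopper.

Structural cue: x = (3/4) and the lower running product (C = 1/8) is a rising factorial.
Ratio: r(k) = (3/4) * (k+2/5) (k+8/7) / [(k-1/3) (k+1)] - rational; roots negated = parameters, x = (3/4), C = 1/8.
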